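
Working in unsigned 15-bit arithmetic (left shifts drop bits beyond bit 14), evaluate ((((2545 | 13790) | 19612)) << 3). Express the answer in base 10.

2545 = 000100111110001
13790 = 011010111011110
→ | → 011110111111111 = 15871
19612 = 100110010011100
→ | → 111110111111111 = 32255
→ << 3 (mod 2^15) → 110111111111000 = 28664

28664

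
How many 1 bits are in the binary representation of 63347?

12

63347 = 1111011101110011
Count the 1s: 1 + 1 + 1 + 1 + 1 + 1 + 1 + 1 + 1 + 1 + 1 + 1 = 12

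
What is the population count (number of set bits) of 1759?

1759 = 11011011111
Count the 1s: 1 + 1 + 1 + 1 + 1 + 1 + 1 + 1 + 1 = 9

9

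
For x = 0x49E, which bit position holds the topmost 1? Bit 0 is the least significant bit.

0x49E = 10010011110
The topmost 1 is at position 10 (since 2^10 = 1024 ≤ 1182 < 2048).

10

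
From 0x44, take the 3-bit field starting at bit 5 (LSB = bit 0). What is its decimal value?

2

v = 01000100
Shift right by 5: 010
Mask low 3 bits: 010 = 2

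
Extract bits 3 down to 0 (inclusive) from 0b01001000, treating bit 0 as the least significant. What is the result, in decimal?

v = 01001000
Shift right by 0: 01001000
Mask low 4 bits: 1000 = 8

8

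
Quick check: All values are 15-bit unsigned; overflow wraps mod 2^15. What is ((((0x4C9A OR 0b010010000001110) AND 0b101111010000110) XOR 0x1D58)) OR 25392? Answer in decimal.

0x4C9A = 100110010011010
0b010010000001110 = 010010000001110
→ OR → 110110010011110 = 27806
0b101111010000110 = 101111010000110
→ AND → 100110010000110 = 19590
0x1D58 = 001110101011000
→ XOR → 101000111011110 = 20958
25392 = 110001100110000
→ OR → 111001111111110 = 29694

29694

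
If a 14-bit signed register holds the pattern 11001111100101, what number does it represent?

-3099

pattern = 11001111100101 (MSB is 1 ⇒ negative)
Invert: 00110000011010, add 1 → 00110000011011 = 3099, so the value is -3099.
(Equivalently: 13285 - 2^14 = 13285 - 16384 = -3099.)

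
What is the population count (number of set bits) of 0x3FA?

0x3FA = 1111111010
Count the 1s: 1 + 1 + 1 + 1 + 1 + 1 + 1 + 1 = 8

8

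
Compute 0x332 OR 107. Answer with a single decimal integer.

0x332 = 1100110010
107 = 0001101011
 OR → 1101111011 = 891

891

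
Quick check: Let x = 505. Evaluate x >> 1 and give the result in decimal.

252

505 = 111111001
shift right by 1 → 011111100 = 252
(equivalently, floor(505 / 2))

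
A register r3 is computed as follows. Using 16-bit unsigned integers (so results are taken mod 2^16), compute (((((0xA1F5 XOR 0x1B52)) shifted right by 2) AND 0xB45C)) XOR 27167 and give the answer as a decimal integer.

19991

0xA1F5 = 1010000111110101
0x1B52 = 0001101101010010
→ XOR → 1011101010100111 = 47783
→ shifted right by 2 → 0010111010101001 = 11945
0xB45C = 1011010001011100
→ AND → 0010010000001000 = 9224
27167 = 0110101000011111
→ XOR → 0100111000010111 = 19991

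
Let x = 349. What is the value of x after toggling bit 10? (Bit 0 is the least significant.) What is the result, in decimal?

1373

x = 00101011101
bit 10 is currently 0; toggle it via x ^ (1 << 10) = x ^ 1024
→ 10101011101 = 1373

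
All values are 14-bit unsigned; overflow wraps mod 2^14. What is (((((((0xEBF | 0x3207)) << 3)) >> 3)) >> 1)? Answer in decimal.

863

0xEBF = 00111010111111
0x3207 = 11001000000111
→ | → 11111010111111 = 16063
→ << 3 (mod 2^14) → 11010111111000 = 13816
→ >> 3 → 00011010111111 = 1727
→ >> 1 → 00001101011111 = 863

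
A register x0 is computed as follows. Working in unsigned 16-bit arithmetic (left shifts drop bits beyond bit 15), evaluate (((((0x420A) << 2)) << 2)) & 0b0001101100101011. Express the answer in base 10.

0x420A = 0100001000001010
→ << 2 (mod 2^16) → 0000100000101000 = 2088
→ << 2 (mod 2^16) → 0010000010100000 = 8352
0b0001101100101011 = 0001101100101011
→ & → 0000000000100000 = 32

32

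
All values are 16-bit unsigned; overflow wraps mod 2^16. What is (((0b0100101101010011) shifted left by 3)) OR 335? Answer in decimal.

0b0100101101010011 = 0100101101010011
→ shifted left by 3 (mod 2^16) → 0101101010011000 = 23192
335 = 0000000101001111
→ OR → 0101101111011111 = 23519

23519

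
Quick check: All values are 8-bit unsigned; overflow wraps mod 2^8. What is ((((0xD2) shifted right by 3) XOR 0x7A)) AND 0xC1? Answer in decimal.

64

0xD2 = 11010010
→ shifted right by 3 → 00011010 = 26
0x7A = 01111010
→ XOR → 01100000 = 96
0xC1 = 11000001
→ AND → 01000000 = 64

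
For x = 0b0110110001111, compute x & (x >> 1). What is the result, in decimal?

1159

x = 110110001111 = 3471
x>>1 = 011011000111
AND  = 010010000111 = 1159
(x & (x >> 1) has a 1 wherever x has two consecutive 1 bits.)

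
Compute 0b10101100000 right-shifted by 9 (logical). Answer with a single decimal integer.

2

x = 10101100000
shift right by 9 → 00000000010 = 2
(equivalently, floor(1376 / 512))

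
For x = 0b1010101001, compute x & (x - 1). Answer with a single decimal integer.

680

x = 1010101001 = 681
x - 1 = 1010101000
AND   = 1010101000 = 680
(x & (x - 1) clears the lowest set bit of x.)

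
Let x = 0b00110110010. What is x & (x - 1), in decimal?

x = 110110010 = 434
x - 1 = 110110001
AND   = 110110000 = 432
(x & (x - 1) clears the lowest set bit of x.)

432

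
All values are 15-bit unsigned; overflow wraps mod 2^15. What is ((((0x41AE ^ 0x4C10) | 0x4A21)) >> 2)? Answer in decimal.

5103

0x41AE = 100000110101110
0x4C10 = 100110000010000
→ ^ → 000110110111110 = 3518
0x4A21 = 100101000100001
→ | → 100111110111111 = 20415
→ >> 2 → 001001111101111 = 5103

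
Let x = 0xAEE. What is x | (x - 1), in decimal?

2799

x = 101011101110 = 2798
x - 1 = 101011101101
OR    = 101011101111 = 2799
(x | (x - 1) sets all bits below the lowest set bit.)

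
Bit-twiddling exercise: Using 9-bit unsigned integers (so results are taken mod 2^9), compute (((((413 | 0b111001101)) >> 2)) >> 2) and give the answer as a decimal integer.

29

413 = 110011101
0b111001101 = 111001101
→ | → 111011101 = 477
→ >> 2 → 001110111 = 119
→ >> 2 → 000011101 = 29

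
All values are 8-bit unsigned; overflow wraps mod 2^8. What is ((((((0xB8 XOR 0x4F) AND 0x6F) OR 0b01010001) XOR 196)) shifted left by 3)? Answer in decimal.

152

0xB8 = 10111000
0x4F = 01001111
→ XOR → 11110111 = 247
0x6F = 01101111
→ AND → 01100111 = 103
0b01010001 = 01010001
→ OR → 01110111 = 119
196 = 11000100
→ XOR → 10110011 = 179
→ shifted left by 3 (mod 2^8) → 10011000 = 152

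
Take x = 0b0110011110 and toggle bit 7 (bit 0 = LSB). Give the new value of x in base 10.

x = 0110011110
bit 7 is currently 1; toggle it via x ^ (1 << 7) = x ^ 128
→ 0100011110 = 286

286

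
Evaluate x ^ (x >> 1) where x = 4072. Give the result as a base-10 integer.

x = 111111101000 = 4072
x>>1 = 011111110100
XOR  = 100000011100 = 2076
(x ^ (x >> 1) gives the standard binary-reflected Gray code of x.)

2076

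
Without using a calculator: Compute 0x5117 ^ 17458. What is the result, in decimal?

5413

0x5117 = 101000100010111
17458 = 100010000110010
XOR → 001010100100101 = 5413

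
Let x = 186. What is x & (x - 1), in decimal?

x = 10111010 = 186
x - 1 = 10111001
AND   = 10111000 = 184
(x & (x - 1) clears the lowest set bit of x.)

184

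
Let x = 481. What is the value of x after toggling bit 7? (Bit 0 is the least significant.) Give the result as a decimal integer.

x = 111100001
bit 7 is currently 1; toggle it via x ^ (1 << 7) = x ^ 128
→ 101100001 = 353

353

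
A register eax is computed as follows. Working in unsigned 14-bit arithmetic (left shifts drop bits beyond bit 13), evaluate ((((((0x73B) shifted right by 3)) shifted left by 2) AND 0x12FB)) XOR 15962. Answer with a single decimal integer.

0x73B = 00011100111011
→ shifted right by 3 → 00000011100111 = 231
→ shifted left by 2 (mod 2^14) → 00001110011100 = 924
0x12FB = 01001011111011
→ AND → 00001010011000 = 664
15962 = 11111001011010
→ XOR → 11110011000010 = 15554

15554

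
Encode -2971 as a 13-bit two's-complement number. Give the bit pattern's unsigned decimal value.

2971 in 13 bits: 0101110011011
Invert: 1010001100100
Add 1:  1010001100101 = 5221
(Check: 2^13 - 2971 = 8192 - 2971 = 5221.)

5221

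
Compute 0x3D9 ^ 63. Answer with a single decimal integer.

0x3D9 = 1111011001
63 = 0000111111
XOR → 1111100110 = 998

998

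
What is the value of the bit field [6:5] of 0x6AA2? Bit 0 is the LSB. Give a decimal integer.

v = 0110101010100010
Shift right by 5: 01101010101
Mask low 2 bits: 01 = 1

1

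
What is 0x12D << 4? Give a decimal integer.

4816

0x12D = 0000100101101
shift left by 4 → 1001011010000 = 4816
(equivalently, 301 × 2^4 = 301 × 16)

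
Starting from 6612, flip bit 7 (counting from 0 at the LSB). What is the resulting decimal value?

6484

x = 01100111010100
bit 7 is currently 1; toggle it via x ^ (1 << 7) = x ^ 128
→ 01100101010100 = 6484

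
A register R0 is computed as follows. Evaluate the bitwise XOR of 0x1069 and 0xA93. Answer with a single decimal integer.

6906

0x1069 = 1000001101001
0xA93 = 0101010010011
XOR → 1101011111010 = 6906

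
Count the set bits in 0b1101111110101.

n = 1101111110101
Count the 1s: 1 + 1 + 1 + 1 + 1 + 1 + 1 + 1 + 1 + 1 = 10

10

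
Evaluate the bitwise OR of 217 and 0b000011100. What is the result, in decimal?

221

217 = 11011001
b = 00011100
 OR → 11011101 = 221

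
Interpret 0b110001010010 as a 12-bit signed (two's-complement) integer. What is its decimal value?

pattern = 110001010010 (MSB is 1 ⇒ negative)
Invert: 001110101101, add 1 → 001110101110 = 942, so the value is -942.
(Equivalently: 3154 - 2^12 = 3154 - 4096 = -942.)

-942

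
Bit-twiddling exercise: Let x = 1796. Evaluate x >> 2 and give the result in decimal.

1796 = 11100000100
shift right by 2 → 00111000001 = 449
(equivalently, floor(1796 / 4))

449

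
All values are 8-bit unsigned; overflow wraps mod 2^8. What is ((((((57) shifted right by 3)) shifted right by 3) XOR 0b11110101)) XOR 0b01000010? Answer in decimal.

183

57 = 00111001
→ shifted right by 3 → 00000111 = 7
→ shifted right by 3 → 00000000 = 0
0b11110101 = 11110101
→ XOR → 11110101 = 245
0b01000010 = 01000010
→ XOR → 10110111 = 183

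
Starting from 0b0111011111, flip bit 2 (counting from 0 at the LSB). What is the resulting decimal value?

x = 0111011111
bit 2 is currently 1; toggle it via x ^ (1 << 2) = x ^ 4
→ 0111011011 = 475

475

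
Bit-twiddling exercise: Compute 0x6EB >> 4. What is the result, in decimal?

0x6EB = 11011101011
shift right by 4 → 00001101110 = 110
(equivalently, floor(1771 / 16))

110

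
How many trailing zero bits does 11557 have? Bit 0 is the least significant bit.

11557 = 10110100100101
Trailing zeros: 0, so the lowest set bit is bit 0 (value 1).

0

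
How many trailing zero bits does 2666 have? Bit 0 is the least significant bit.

1

2666 = 101001101010
Trailing zeros: 1, so the lowest set bit is bit 1 (value 2).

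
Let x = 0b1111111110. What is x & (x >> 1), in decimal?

510

x = 1111111110 = 1022
x>>1 = 0111111111
AND  = 0111111110 = 510
(x & (x >> 1) has a 1 wherever x has two consecutive 1 bits.)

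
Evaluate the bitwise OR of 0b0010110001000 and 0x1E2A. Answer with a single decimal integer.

a = 0010110001000
0x1E2A = 1111000101010
 OR → 1111110101010 = 8106

8106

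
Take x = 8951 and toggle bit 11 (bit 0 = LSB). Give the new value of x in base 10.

x = 10001011110111
bit 11 is currently 0; toggle it via x ^ (1 << 11) = x ^ 2048
→ 10101011110111 = 10999

10999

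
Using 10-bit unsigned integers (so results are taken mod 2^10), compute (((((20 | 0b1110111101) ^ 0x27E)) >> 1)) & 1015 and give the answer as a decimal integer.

225

20 = 0000010100
0b1110111101 = 1110111101
→ | → 1110111101 = 957
0x27E = 1001111110
→ ^ → 0111000011 = 451
→ >> 1 → 0011100001 = 225
1015 = 1111110111
→ & → 0011100001 = 225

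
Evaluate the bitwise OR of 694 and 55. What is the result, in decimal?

695

694 = 1010110110
55 = 0000110111
 OR → 1010110111 = 695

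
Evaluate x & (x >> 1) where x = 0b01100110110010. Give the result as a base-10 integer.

x = 1100110110010 = 6578
x>>1 = 0110011011001
AND  = 0100010010000 = 2192
(x & (x >> 1) has a 1 wherever x has two consecutive 1 bits.)

2192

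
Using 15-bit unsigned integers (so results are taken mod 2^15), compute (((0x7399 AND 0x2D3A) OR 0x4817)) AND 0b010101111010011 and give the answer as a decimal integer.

0x7399 = 111001110011001
0x2D3A = 010110100111010
→ AND → 010000100011000 = 8472
0x4817 = 100100000010111
→ OR → 110100100011111 = 26911
0b010101111010011 = 010101111010011
→ AND → 010100100010011 = 10515

10515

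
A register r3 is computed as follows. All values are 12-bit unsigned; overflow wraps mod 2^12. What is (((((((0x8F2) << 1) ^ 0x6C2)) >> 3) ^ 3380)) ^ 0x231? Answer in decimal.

4065

0x8F2 = 100011110010
→ << 1 (mod 2^12) → 000111100100 = 484
0x6C2 = 011011000010
→ ^ → 011100100110 = 1830
→ >> 3 → 000011100100 = 228
3380 = 110100110100
→ ^ → 110111010000 = 3536
0x231 = 001000110001
→ ^ → 111111100001 = 4065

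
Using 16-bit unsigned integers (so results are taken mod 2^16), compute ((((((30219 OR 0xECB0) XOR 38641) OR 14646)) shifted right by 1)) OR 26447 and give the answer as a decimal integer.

32767

30219 = 0111011000001011
0xECB0 = 1110110010110000
→ OR → 1111111010111011 = 65211
38641 = 1001011011110001
→ XOR → 0110100001001010 = 26698
14646 = 0011100100110110
→ OR → 0111100101111110 = 31102
→ shifted right by 1 → 0011110010111111 = 15551
26447 = 0110011101001111
→ OR → 0111111111111111 = 32767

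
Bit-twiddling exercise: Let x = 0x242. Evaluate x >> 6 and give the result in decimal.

9

0x242 = 1001000010
shift right by 6 → 0000001001 = 9
(equivalently, floor(578 / 64))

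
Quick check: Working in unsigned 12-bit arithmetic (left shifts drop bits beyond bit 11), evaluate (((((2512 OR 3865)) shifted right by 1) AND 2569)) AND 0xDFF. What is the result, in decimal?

8

2512 = 100111010000
3865 = 111100011001
→ OR → 111111011001 = 4057
→ shifted right by 1 → 011111101100 = 2028
2569 = 101000001001
→ AND → 001000001000 = 520
0xDFF = 110111111111
→ AND → 000000001000 = 8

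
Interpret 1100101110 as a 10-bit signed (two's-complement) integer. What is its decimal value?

-210

pattern = 1100101110 (MSB is 1 ⇒ negative)
Invert: 0011010001, add 1 → 0011010010 = 210, so the value is -210.
(Equivalently: 814 - 2^10 = 814 - 1024 = -210.)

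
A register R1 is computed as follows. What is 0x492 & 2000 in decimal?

1168

0x492 = 10010010010
2000 = 11111010000
AND → 10010010000 = 1168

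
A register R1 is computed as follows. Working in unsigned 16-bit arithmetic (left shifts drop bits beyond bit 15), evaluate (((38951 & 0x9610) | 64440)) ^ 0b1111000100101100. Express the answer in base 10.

38951 = 1001100000100111
0x9610 = 1001011000010000
→ & → 1001000000000000 = 36864
64440 = 1111101110111000
→ | → 1111101110111000 = 64440
0b1111000100101100 = 1111000100101100
→ ^ → 0000101010010100 = 2708

2708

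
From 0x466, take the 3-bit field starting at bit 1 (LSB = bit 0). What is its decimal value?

3

v = 10001100110
Shift right by 1: 1000110011
Mask low 3 bits: 011 = 3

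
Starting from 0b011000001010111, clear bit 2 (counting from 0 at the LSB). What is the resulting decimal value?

x = 011000001010111
bit 2 is currently 1; clear it via x & ~(1 << 2) = x & ~4
→ 011000001010011 = 12371

12371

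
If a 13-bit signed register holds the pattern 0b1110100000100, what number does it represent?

pattern = 1110100000100 (MSB is 1 ⇒ negative)
Invert: 0001011111011, add 1 → 0001011111100 = 764, so the value is -764.
(Equivalently: 7428 - 2^13 = 7428 - 8192 = -764.)

-764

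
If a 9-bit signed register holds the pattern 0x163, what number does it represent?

-157

pattern = 101100011 (MSB is 1 ⇒ negative)
Invert: 010011100, add 1 → 010011101 = 157, so the value is -157.
(Equivalently: 355 - 2^9 = 355 - 512 = -157.)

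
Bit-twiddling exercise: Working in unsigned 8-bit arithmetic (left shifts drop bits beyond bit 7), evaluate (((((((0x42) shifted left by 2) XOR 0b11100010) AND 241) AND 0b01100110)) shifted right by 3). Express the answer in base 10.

12

0x42 = 01000010
→ shifted left by 2 (mod 2^8) → 00001000 = 8
0b11100010 = 11100010
→ XOR → 11101010 = 234
241 = 11110001
→ AND → 11100000 = 224
0b01100110 = 01100110
→ AND → 01100000 = 96
→ shifted right by 3 → 00001100 = 12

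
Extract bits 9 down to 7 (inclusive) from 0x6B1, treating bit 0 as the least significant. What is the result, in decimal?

5

v = 11010110001
Shift right by 7: 1101
Mask low 3 bits: 101 = 5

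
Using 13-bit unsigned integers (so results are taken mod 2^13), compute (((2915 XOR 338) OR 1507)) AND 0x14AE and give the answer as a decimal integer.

1186

2915 = 0101101100011
338 = 0000101010010
→ XOR → 0101000110001 = 2609
1507 = 0010111100011
→ OR → 0111111110011 = 4083
0x14AE = 1010010101110
→ AND → 0010010100010 = 1186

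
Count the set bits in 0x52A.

5

0x52A = 10100101010
Count the 1s: 1 + 1 + 1 + 1 + 1 = 5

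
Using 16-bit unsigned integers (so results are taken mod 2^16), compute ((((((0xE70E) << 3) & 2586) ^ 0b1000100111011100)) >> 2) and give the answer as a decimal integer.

0xE70E = 1110011100001110
→ << 3 (mod 2^16) → 0011100001110000 = 14448
2586 = 0000101000011010
→ & → 0000100000010000 = 2064
0b1000100111011100 = 1000100111011100
→ ^ → 1000000111001100 = 33228
→ >> 2 → 0010000001110011 = 8307

8307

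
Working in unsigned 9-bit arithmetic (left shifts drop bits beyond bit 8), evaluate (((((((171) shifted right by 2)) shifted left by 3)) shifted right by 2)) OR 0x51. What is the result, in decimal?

85

171 = 010101011
→ shifted right by 2 → 000101010 = 42
→ shifted left by 3 (mod 2^9) → 101010000 = 336
→ shifted right by 2 → 001010100 = 84
0x51 = 001010001
→ OR → 001010101 = 85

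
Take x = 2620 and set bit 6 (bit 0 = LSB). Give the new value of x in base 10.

x = 101000111100
bit 6 is currently 0; set it via x | (1 << 6) = x | 64
→ 101001111100 = 2684

2684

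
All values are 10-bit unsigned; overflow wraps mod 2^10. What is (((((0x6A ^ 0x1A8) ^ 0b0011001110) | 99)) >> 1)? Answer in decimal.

183

0x6A = 0001101010
0x1A8 = 0110101000
→ ^ → 0111000010 = 450
0b0011001110 = 0011001110
→ ^ → 0100001100 = 268
99 = 0001100011
→ | → 0101101111 = 367
→ >> 1 → 0010110111 = 183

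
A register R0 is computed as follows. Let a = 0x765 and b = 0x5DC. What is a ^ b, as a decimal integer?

697

0x765 = 11101100101
0x5DC = 10111011100
XOR → 01010111001 = 697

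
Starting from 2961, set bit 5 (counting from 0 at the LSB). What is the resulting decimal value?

2993

x = 101110010001
bit 5 is currently 0; set it via x | (1 << 5) = x | 32
→ 101110110001 = 2993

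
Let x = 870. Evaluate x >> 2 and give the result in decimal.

217

870 = 1101100110
shift right by 2 → 0011011001 = 217
(equivalently, floor(870 / 4))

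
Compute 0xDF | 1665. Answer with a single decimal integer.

0xDF = 00011011111
1665 = 11010000001
 OR → 11011011111 = 1759

1759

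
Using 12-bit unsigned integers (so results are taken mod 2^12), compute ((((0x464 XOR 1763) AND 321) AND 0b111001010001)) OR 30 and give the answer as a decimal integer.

0x464 = 010001100100
1763 = 011011100011
→ XOR → 001010000111 = 647
321 = 000101000001
→ AND → 000000000001 = 1
0b111001010001 = 111001010001
→ AND → 000000000001 = 1
30 = 000000011110
→ OR → 000000011111 = 31

31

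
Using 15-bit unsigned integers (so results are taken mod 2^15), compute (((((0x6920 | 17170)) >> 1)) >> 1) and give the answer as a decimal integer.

6860

0x6920 = 110100100100000
17170 = 100001100010010
→ | → 110101100110010 = 27442
→ >> 1 → 011010110011001 = 13721
→ >> 1 → 001101011001100 = 6860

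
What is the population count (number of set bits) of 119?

6

119 = 1110111
Count the 1s: 1 + 1 + 1 + 1 + 1 + 1 = 6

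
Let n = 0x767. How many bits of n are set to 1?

8

0x767 = 11101100111
Count the 1s: 1 + 1 + 1 + 1 + 1 + 1 + 1 + 1 = 8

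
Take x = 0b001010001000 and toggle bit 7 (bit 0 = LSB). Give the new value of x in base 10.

x = 001010001000
bit 7 is currently 1; toggle it via x ^ (1 << 7) = x ^ 128
→ 001000001000 = 520

520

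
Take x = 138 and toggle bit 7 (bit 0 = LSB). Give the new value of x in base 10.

x = 10001010
bit 7 is currently 1; toggle it via x ^ (1 << 7) = x ^ 128
→ 00001010 = 10

10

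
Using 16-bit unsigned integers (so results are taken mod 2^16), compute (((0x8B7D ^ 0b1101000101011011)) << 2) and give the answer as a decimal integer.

26776

0x8B7D = 1000101101111101
0b1101000101011011 = 1101000101011011
→ ^ → 0101101000100110 = 23078
→ << 2 (mod 2^16) → 0110100010011000 = 26776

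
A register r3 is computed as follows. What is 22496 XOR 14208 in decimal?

24672

22496 = 101011111100000
14208 = 011011110000000
XOR → 110000001100000 = 24672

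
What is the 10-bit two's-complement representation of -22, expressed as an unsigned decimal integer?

22 in 10 bits: 0000010110
Invert: 1111101001
Add 1:  1111101010 = 1002
(Check: 2^10 - 22 = 1024 - 22 = 1002.)

1002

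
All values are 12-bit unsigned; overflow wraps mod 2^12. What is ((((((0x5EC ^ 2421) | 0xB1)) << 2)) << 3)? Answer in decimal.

0x5EC = 010111101100
2421 = 100101110101
→ ^ → 110010011001 = 3225
0xB1 = 000010110001
→ | → 110010111001 = 3257
→ << 2 (mod 2^12) → 001011100100 = 740
→ << 3 (mod 2^12) → 011100100000 = 1824

1824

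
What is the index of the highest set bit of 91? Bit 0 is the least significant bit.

6

91 = 1011011
The topmost 1 is at position 6 (since 2^6 = 64 ≤ 91 < 128).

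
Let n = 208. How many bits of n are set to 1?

208 = 11010000
Count the 1s: 1 + 1 + 1 = 3

3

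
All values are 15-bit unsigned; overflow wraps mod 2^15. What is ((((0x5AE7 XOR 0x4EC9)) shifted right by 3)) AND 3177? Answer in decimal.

0x5AE7 = 101101011100111
0x4EC9 = 100111011001001
→ XOR → 001010000101110 = 5166
→ shifted right by 3 → 000001010000101 = 645
3177 = 000110001101001
→ AND → 000000000000001 = 1

1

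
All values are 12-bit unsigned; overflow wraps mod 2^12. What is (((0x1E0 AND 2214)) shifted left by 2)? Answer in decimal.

0x1E0 = 000111100000
2214 = 100010100110
→ AND → 000010100000 = 160
→ shifted left by 2 (mod 2^12) → 001010000000 = 640

640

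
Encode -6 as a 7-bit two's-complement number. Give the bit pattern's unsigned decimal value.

122

6 in 7 bits: 0000110
Invert: 1111001
Add 1:  1111010 = 122
(Check: 2^7 - 6 = 128 - 6 = 122.)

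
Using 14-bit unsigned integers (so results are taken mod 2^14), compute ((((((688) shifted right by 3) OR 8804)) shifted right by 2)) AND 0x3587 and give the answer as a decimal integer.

688 = 00001010110000
→ shifted right by 3 → 00000001010110 = 86
8804 = 10001001100100
→ OR → 10001001110110 = 8822
→ shifted right by 2 → 00100010011101 = 2205
0x3587 = 11010110000111
→ AND → 00000010000101 = 133

133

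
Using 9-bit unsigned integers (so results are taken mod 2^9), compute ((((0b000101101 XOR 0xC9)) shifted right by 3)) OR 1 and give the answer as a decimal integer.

29

0b000101101 = 000101101
0xC9 = 011001001
→ XOR → 011100100 = 228
→ shifted right by 3 → 000011100 = 28
1 = 000000001
→ OR → 000011101 = 29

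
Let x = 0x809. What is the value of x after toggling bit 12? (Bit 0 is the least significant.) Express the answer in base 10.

x = 0100000001001
bit 12 is currently 0; toggle it via x ^ (1 << 12) = x ^ 4096
→ 1100000001001 = 6153

6153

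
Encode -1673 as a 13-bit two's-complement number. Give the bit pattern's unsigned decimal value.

1673 in 13 bits: 0011010001001
Invert: 1100101110110
Add 1:  1100101110111 = 6519
(Check: 2^13 - 1673 = 8192 - 1673 = 6519.)

6519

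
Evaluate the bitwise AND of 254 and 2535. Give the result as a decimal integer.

254 = 000011111110
2535 = 100111100111
AND → 000011100110 = 230

230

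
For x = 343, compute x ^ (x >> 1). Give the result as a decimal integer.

508

x = 101010111 = 343
x>>1 = 010101011
XOR  = 111111100 = 508
(x ^ (x >> 1) gives the standard binary-reflected Gray code of x.)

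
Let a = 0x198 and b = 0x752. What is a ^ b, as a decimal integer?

0x198 = 00110011000
0x752 = 11101010010
XOR → 11011001010 = 1738

1738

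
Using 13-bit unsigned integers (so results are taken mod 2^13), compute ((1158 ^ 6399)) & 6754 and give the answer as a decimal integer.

1158 = 0010010000110
6399 = 1100011111111
→ ^ → 1110001111001 = 7289
6754 = 1101001100010
→ & → 1100001100000 = 6240

6240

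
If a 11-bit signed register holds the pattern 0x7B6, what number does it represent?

-74

pattern = 11110110110 (MSB is 1 ⇒ negative)
Invert: 00001001001, add 1 → 00001001010 = 74, so the value is -74.
(Equivalently: 1974 - 2^11 = 1974 - 2048 = -74.)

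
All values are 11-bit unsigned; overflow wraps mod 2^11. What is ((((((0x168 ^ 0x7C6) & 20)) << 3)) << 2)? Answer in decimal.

0x168 = 00101101000
0x7C6 = 11111000110
→ ^ → 11010101110 = 1710
20 = 00000010100
→ & → 00000000100 = 4
→ << 3 (mod 2^11) → 00000100000 = 32
→ << 2 (mod 2^11) → 00010000000 = 128

128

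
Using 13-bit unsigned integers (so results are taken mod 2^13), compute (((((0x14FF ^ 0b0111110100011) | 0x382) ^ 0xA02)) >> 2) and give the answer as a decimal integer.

0x14FF = 1010011111111
0b0111110100011 = 0111110100011
→ ^ → 1101101011100 = 7004
0x382 = 0001110000010
→ | → 1101111011110 = 7134
0xA02 = 0101000000010
→ ^ → 1000111011100 = 4572
→ >> 2 → 0010001110111 = 1143

1143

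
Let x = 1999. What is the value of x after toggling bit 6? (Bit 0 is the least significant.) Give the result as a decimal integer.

x = 11111001111
bit 6 is currently 1; toggle it via x ^ (1 << 6) = x ^ 64
→ 11110001111 = 1935

1935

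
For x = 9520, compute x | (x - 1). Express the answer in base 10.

9535

x = 10010100110000 = 9520
x - 1 = 10010100101111
OR    = 10010100111111 = 9535
(x | (x - 1) sets all bits below the lowest set bit.)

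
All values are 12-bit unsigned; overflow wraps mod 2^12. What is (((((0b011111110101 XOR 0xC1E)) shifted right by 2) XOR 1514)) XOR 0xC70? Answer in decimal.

2912

0b011111110101 = 011111110101
0xC1E = 110000011110
→ XOR → 101111101011 = 3051
→ shifted right by 2 → 001011111010 = 762
1514 = 010111101010
→ XOR → 011100010000 = 1808
0xC70 = 110001110000
→ XOR → 101101100000 = 2912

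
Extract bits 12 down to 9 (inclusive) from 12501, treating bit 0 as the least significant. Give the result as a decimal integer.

8

v = 011000011010101
Shift right by 9: 011000
Mask low 4 bits: 1000 = 8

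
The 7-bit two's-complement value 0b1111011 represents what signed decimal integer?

pattern = 1111011 (MSB is 1 ⇒ negative)
Invert: 0000100, add 1 → 0000101 = 5, so the value is -5.
(Equivalently: 123 - 2^7 = 123 - 128 = -5.)

-5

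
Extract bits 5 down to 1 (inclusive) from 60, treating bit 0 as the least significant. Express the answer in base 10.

30

v = 00111100
Shift right by 1: 0011110
Mask low 5 bits: 11110 = 30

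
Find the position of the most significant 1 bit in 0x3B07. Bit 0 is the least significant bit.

0x3B07 = 11101100000111
The topmost 1 is at position 13 (since 2^13 = 8192 ≤ 15111 < 16384).

13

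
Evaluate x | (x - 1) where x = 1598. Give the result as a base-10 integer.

x = 11000111110 = 1598
x - 1 = 11000111101
OR    = 11000111111 = 1599
(x | (x - 1) sets all bits below the lowest set bit.)

1599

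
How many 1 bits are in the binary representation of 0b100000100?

n = 100000100
Count the 1s: 1 + 1 = 2

2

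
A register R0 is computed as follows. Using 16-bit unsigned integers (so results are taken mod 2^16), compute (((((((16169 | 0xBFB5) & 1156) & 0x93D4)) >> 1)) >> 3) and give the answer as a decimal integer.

8

16169 = 0011111100101001
0xBFB5 = 1011111110110101
→ | → 1011111110111101 = 49085
1156 = 0000010010000100
→ & → 0000010010000100 = 1156
0x93D4 = 1001001111010100
→ & → 0000000010000100 = 132
→ >> 1 → 0000000001000010 = 66
→ >> 3 → 0000000000001000 = 8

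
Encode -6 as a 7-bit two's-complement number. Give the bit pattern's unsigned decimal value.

6 in 7 bits: 0000110
Invert: 1111001
Add 1:  1111010 = 122
(Check: 2^7 - 6 = 128 - 6 = 122.)

122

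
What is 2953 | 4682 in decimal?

7115

2953 = 0101110001001
4682 = 1001001001010
 OR → 1101111001011 = 7115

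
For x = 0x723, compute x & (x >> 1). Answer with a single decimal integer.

x = 11100100011 = 1827
x>>1 = 01110010001
AND  = 01100000001 = 769
(x & (x >> 1) has a 1 wherever x has two consecutive 1 bits.)

769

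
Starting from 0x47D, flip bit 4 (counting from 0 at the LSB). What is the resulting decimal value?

x = 0010001111101
bit 4 is currently 1; toggle it via x ^ (1 << 4) = x ^ 16
→ 0010001101101 = 1133

1133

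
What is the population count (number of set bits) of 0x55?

4

0x55 = 1010101
Count the 1s: 1 + 1 + 1 + 1 = 4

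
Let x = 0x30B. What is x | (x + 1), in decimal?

783

x = 1100001011 = 779
x + 1 = 1100001100
OR    = 1100001111 = 783
(x | (x + 1) sets the lowest cleared bit.)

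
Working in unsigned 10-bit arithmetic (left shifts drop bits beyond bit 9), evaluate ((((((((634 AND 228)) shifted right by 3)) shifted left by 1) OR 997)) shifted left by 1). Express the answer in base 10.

634 = 1001111010
228 = 0011100100
→ AND → 0001100000 = 96
→ shifted right by 3 → 0000001100 = 12
→ shifted left by 1 (mod 2^10) → 0000011000 = 24
997 = 1111100101
→ OR → 1111111101 = 1021
→ shifted left by 1 (mod 2^10) → 1111111010 = 1018

1018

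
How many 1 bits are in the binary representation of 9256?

9256 = 10010000101000
Count the 1s: 1 + 1 + 1 + 1 = 4

4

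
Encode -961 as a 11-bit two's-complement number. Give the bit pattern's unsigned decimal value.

961 in 11 bits: 01111000001
Invert: 10000111110
Add 1:  10000111111 = 1087
(Check: 2^11 - 961 = 2048 - 961 = 1087.)

1087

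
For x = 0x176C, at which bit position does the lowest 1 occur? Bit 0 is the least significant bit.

2

0x176C = 1011101101100
Trailing zeros: 2, so the lowest set bit is bit 2 (value 4).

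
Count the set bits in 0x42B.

5

0x42B = 10000101011
Count the 1s: 1 + 1 + 1 + 1 + 1 = 5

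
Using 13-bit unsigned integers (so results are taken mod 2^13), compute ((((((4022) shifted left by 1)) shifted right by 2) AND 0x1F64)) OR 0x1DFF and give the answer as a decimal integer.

4022 = 0111110110110
→ shifted left by 1 (mod 2^13) → 1111101101100 = 8044
→ shifted right by 2 → 0011111011011 = 2011
0x1F64 = 1111101100100
→ AND → 0011101000000 = 1856
0x1DFF = 1110111111111
→ OR → 1111111111111 = 8191

8191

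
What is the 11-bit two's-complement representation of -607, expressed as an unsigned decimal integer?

607 in 11 bits: 01001011111
Invert: 10110100000
Add 1:  10110100001 = 1441
(Check: 2^11 - 607 = 2048 - 607 = 1441.)

1441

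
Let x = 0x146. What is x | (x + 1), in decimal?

x = 101000110 = 326
x + 1 = 101000111
OR    = 101000111 = 327
(x | (x + 1) sets the lowest cleared bit.)

327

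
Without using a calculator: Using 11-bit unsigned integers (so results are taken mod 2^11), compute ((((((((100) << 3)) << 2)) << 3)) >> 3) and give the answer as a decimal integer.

128

100 = 00001100100
→ << 3 (mod 2^11) → 01100100000 = 800
→ << 2 (mod 2^11) → 10010000000 = 1152
→ << 3 (mod 2^11) → 10000000000 = 1024
→ >> 3 → 00010000000 = 128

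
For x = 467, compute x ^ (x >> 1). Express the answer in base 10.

314

x = 111010011 = 467
x>>1 = 011101001
XOR  = 100111010 = 314
(x ^ (x >> 1) gives the standard binary-reflected Gray code of x.)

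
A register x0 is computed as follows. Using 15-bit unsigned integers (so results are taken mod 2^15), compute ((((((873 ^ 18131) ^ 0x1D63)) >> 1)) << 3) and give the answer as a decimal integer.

873 = 000001101101001
18131 = 100011011010011
→ ^ → 100010110111010 = 17850
0x1D63 = 001110101100011
→ ^ → 101100011011001 = 22745
→ >> 1 → 010110001101100 = 11372
→ << 3 (mod 2^15) → 110001101100000 = 25440

25440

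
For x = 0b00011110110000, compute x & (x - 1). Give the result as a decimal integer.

1952

x = 11110110000 = 1968
x - 1 = 11110101111
AND   = 11110100000 = 1952
(x & (x - 1) clears the lowest set bit of x.)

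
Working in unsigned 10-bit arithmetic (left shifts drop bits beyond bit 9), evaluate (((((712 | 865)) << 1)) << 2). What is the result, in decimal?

712 = 1011001000
865 = 1101100001
→ | → 1111101001 = 1001
→ << 1 (mod 2^10) → 1111010010 = 978
→ << 2 (mod 2^10) → 1101001000 = 840

840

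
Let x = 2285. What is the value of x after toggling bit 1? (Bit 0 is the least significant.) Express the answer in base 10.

2287

x = 100011101101
bit 1 is currently 0; toggle it via x ^ (1 << 1) = x ^ 2
→ 100011101111 = 2287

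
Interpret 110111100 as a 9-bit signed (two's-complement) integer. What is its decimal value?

pattern = 110111100 (MSB is 1 ⇒ negative)
Invert: 001000011, add 1 → 001000100 = 68, so the value is -68.
(Equivalently: 444 - 2^9 = 444 - 512 = -68.)

-68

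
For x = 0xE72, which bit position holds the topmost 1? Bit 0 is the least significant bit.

11

0xE72 = 111001110010
The topmost 1 is at position 11 (since 2^11 = 2048 ≤ 3698 < 4096).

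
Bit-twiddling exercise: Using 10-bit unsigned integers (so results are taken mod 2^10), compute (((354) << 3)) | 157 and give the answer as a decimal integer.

925

354 = 0101100010
→ << 3 (mod 2^10) → 1100010000 = 784
157 = 0010011101
→ | → 1110011101 = 925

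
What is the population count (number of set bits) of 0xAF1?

7

0xAF1 = 101011110001
Count the 1s: 1 + 1 + 1 + 1 + 1 + 1 + 1 = 7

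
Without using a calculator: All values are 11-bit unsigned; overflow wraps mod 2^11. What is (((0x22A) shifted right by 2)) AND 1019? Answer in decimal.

138

0x22A = 01000101010
→ shifted right by 2 → 00010001010 = 138
1019 = 01111111011
→ AND → 00010001010 = 138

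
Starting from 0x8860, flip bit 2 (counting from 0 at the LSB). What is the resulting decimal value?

x = 1000100001100000
bit 2 is currently 0; toggle it via x ^ (1 << 2) = x ^ 4
→ 1000100001100100 = 34916

34916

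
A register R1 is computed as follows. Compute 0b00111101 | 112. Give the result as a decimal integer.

125

a = 0111101
112 = 1110000
 OR → 1111101 = 125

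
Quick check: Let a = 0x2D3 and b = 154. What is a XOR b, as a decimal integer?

0x2D3 = 1011010011
154 = 0010011010
XOR → 1001001001 = 585

585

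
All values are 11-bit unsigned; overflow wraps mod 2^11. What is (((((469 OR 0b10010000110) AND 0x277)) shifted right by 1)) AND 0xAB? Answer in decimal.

469 = 00111010101
0b10010000110 = 10010000110
→ OR → 10111010111 = 1495
0x277 = 01001110111
→ AND → 00001010111 = 87
→ shifted right by 1 → 00000101011 = 43
0xAB = 00010101011
→ AND → 00000101011 = 43

43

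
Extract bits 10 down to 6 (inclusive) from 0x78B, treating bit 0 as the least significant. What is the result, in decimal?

v = 11110001011
Shift right by 6: 11110
Mask low 5 bits: 11110 = 30

30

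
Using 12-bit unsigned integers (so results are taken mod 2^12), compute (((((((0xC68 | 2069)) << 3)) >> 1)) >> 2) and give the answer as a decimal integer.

125

0xC68 = 110001101000
2069 = 100000010101
→ | → 110001111101 = 3197
→ << 3 (mod 2^12) → 001111101000 = 1000
→ >> 1 → 000111110100 = 500
→ >> 2 → 000001111101 = 125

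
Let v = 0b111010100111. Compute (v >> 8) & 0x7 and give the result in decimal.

6

v = 111010100111
Shift right by 8: 1110
Mask low 3 bits: 110 = 6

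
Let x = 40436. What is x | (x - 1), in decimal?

40439

x = 1001110111110100 = 40436
x - 1 = 1001110111110011
OR    = 1001110111110111 = 40439
(x | (x - 1) sets all bits below the lowest set bit.)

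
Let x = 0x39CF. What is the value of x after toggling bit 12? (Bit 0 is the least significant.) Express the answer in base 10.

10703

x = 0011100111001111
bit 12 is currently 1; toggle it via x ^ (1 << 12) = x ^ 4096
→ 0010100111001111 = 10703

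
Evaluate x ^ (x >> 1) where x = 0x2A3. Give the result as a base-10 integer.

x = 1010100011 = 675
x>>1 = 0101010001
XOR  = 1111110010 = 1010
(x ^ (x >> 1) gives the standard binary-reflected Gray code of x.)

1010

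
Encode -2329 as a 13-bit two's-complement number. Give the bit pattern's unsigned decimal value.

2329 in 13 bits: 0100100011001
Invert: 1011011100110
Add 1:  1011011100111 = 5863
(Check: 2^13 - 2329 = 8192 - 2329 = 5863.)

5863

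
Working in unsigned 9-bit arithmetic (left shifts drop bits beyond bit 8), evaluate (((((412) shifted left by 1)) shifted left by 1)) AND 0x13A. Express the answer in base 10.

48

412 = 110011100
→ shifted left by 1 (mod 2^9) → 100111000 = 312
→ shifted left by 1 (mod 2^9) → 001110000 = 112
0x13A = 100111010
→ AND → 000110000 = 48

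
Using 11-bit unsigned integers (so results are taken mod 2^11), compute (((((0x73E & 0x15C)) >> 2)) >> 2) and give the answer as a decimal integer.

0x73E = 11100111110
0x15C = 00101011100
→ & → 00100011100 = 284
→ >> 2 → 00001000111 = 71
→ >> 2 → 00000010001 = 17

17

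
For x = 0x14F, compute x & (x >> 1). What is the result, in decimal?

x = 101001111 = 335
x>>1 = 010100111
AND  = 000000111 = 7
(x & (x >> 1) has a 1 wherever x has two consecutive 1 bits.)

7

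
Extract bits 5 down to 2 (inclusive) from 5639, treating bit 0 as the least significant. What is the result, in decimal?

1

v = 01011000000111
Shift right by 2: 010110000001
Mask low 4 bits: 0001 = 1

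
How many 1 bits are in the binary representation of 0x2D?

0x2D = 101101
Count the 1s: 1 + 1 + 1 + 1 = 4

4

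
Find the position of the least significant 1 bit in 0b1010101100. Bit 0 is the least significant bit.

0b1010101100 = 1010101100
Trailing zeros: 2, so the lowest set bit is bit 2 (value 4).

2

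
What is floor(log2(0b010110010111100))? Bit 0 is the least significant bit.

13

0b010110010111100 = 10110010111100
The topmost 1 is at position 13 (since 2^13 = 8192 ≤ 11452 < 16384).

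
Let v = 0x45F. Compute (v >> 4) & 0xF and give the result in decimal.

5

v = 10001011111
Shift right by 4: 1000101
Mask low 4 bits: 0101 = 5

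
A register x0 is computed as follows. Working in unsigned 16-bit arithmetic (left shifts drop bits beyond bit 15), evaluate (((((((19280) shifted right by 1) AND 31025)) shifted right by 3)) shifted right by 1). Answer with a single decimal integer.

19280 = 0100101101010000
→ shifted right by 1 → 0010010110101000 = 9640
31025 = 0111100100110001
→ AND → 0010000100100000 = 8480
→ shifted right by 3 → 0000010000100100 = 1060
→ shifted right by 1 → 0000001000010010 = 530

530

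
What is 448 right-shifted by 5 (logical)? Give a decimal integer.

448 = 111000000
shift right by 5 → 000001110 = 14
(equivalently, floor(448 / 32))

14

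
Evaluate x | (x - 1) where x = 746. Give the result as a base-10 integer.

x = 1011101010 = 746
x - 1 = 1011101001
OR    = 1011101011 = 747
(x | (x - 1) sets all bits below the lowest set bit.)

747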